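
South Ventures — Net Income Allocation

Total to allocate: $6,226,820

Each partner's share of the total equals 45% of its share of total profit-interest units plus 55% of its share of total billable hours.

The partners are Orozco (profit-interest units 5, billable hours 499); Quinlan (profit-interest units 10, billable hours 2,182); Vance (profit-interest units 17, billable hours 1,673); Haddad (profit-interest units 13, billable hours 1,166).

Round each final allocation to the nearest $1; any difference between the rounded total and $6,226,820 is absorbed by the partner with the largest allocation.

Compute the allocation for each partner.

Orozco: $620,934; Quinlan: $1,976,451; Vance: $2,096,532; Haddad: $1,532,903

Totals — profit-interest units 45, billable hours 5,520.
Composite weights (45% profit-interest units + 55% billable hours): Orozco 0.0997; Quinlan 0.3174; Vance 0.3367; Haddad 0.2462.
Raw shares: Orozco 620,933.53; Quinlan 1,976,451.33; Vance 2,096,531.94; Haddad 1,532,903.21.
Rounded to nearest $1: Orozco $620,934; Quinlan $1,976,451; Vance $2,096,532; Haddad $1,532,903. Sum = $6,226,820.
No rounding difference to absorb.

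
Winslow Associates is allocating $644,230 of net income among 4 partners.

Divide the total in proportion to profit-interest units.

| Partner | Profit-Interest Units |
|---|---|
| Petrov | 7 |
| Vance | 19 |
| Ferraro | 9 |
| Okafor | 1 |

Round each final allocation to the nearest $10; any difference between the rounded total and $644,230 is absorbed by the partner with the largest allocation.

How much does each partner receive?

Combined profit-interest units = 36.
Proportional shares: Petrov 7/36 × $644,230 = 125,266.94; Vance 19/36 × $644,230 = 340,010.28; Ferraro 9/36 × $644,230 = 161,057.50; Okafor 1/36 × $644,230 = 17,895.28.
After rounding ($10): Petrov $125,270; Vance $340,010; Ferraro $161,060; Okafor $17,900. Sum = $644,240.
Difference $644,230 − $644,240 = −$10 applied to largest allocation (Vance): Vance becomes $340,000.

Petrov: $125,270 | Vance: $340,000 | Ferraro: $161,060 | Okafor: $17,900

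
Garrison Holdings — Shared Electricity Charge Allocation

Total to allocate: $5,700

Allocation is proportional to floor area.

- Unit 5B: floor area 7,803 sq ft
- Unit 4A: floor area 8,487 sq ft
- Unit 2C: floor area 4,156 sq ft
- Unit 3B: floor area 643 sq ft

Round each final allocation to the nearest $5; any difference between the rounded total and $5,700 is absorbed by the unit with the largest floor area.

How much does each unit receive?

Floor area total: 7,803 + 8,487 + 4,156 + 643 = 21,089.
Raw shares: Unit 5B 2,109.02; Unit 4A 2,293.89; Unit 2C 1,123.30; Unit 3B 173.79.
After rounding ($5): Unit 5B $2,110; Unit 4A $2,295; Unit 2C $1,125; Unit 3B $175. Sum = $5,705.
Difference $5,700 − $5,705 = −$5 applied to largest floor area (Unit 4A): Unit 4A becomes $2,290.

Unit 5B: $2,110; Unit 4A: $2,290; Unit 2C: $1,125; Unit 3B: $175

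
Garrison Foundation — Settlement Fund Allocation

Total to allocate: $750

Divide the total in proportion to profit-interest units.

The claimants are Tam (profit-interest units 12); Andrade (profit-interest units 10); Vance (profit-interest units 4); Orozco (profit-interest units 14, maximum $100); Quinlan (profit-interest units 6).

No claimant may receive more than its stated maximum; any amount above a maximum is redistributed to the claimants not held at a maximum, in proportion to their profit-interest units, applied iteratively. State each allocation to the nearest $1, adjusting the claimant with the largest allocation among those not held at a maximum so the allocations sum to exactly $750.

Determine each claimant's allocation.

Tam: $244 · Andrade: $203 · Vance: $81 · Orozco: $100 · Quinlan: $122

Sum of profit-interest units: 46.
Pro-rata shares before constraints: Tam 195.65; Andrade 163.04; Vance 65.22; Orozco 228.26; Quinlan 97.83.
Held at cap: Orozco ($100); residual $650 reallocated over remaining profit-interest units 32.
Shares after redistribution: Tam 243.75 → $244; Andrade 203.12 → $203; Vance 81.25 → $81; Quinlan 121.88 → $122.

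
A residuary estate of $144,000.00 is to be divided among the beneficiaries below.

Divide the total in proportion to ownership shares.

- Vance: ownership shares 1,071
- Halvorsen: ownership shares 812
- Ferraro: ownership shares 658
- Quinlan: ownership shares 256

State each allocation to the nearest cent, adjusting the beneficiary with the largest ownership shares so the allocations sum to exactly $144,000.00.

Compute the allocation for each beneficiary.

Ownership shares total: 1,071 + 812 + 658 + 256 = 2,797.
Raw shares: Vance 55,139.0776; Halvorsen 41,804.7908; Ferraro 33,876.2960; Quinlan 13,179.8355.
Rounded to nearest cent: Vance $55,139.08; Halvorsen $41,804.79; Ferraro $33,876.30; Quinlan $13,179.84. Sum = $144,000.01.
Difference $144,000.00 − $144,000.01 = −$0.01 applied to largest ownership shares (Vance): Vance becomes $55,139.07.

Vance: $55,139.07; Halvorsen: $41,804.79; Ferraro: $33,876.30; Quinlan: $13,179.84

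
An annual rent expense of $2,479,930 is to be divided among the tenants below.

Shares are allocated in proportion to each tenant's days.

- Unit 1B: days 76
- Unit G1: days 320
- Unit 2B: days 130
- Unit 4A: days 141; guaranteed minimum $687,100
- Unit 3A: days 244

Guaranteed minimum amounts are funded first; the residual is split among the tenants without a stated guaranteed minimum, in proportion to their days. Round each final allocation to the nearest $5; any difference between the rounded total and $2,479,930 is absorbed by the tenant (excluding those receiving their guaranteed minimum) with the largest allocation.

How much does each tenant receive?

Fund the minimums — Unit 4A $687,100. Balance $1,792,830.
Balance split over remaining days 770: Unit 1B 176,954.65 → $176,955; Unit G1 745,072.21 → $745,070; Unit 2B 302,685.58 → $302,685; Unit 3A 568,117.56 → $568,120.

Unit 1B: $176,955; Unit G1: $745,070; Unit 2B: $302,685; Unit 4A: $687,100; Unit 3A: $568,120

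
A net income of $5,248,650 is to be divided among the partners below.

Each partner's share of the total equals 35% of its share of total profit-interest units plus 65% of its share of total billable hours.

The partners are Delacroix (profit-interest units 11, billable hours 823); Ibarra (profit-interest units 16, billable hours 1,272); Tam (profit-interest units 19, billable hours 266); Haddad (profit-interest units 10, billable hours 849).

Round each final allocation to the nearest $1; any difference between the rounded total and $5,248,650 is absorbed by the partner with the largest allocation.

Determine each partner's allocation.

Delacroix: $1,235,538 | Ibarra: $1,876,760 | Tam: $905,985 | Haddad: $1,230,367

Totals — profit-interest units 56, billable hours 3,210.
Combined weights (35% profit-interest units + 65% billable hours): Delacroix 0.2354; Ibarra 0.3576; Tam 0.1726; Haddad 0.2344.
Unrounded shares: Delacroix 1,235,537.93; Ibarra 1,876,760.27; Tam 905,984.85; Haddad 1,230,366.95.
After rounding ($1): Delacroix $1,235,538; Ibarra $1,876,760; Tam $905,985; Haddad $1,230,367. Sum = $5,248,650.
Sum already equals the total — no adjustment.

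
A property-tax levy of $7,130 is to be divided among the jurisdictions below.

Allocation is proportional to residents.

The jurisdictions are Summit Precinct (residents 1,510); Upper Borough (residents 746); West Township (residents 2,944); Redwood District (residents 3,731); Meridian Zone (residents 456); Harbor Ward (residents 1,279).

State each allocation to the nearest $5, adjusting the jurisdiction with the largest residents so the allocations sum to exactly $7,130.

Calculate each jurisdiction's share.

Total residents = 1,510 + 746 + 2,944 + 3,731 + 456 + 1,279 = 10,666.
Raw shares: Summit Precinct 1,009.40; Upper Borough 498.69; West Township 1,968.00; Redwood District 2,494.10; Meridian Zone 304.83; Harbor Ward 854.98.
After rounding ($5): Summit Precinct $1,010; Upper Borough $500; West Township $1,970; Redwood District $2,495; Meridian Zone $305; Harbor Ward $855. Sum = $7,135.
Difference $7,130 − $7,135 = −$5 applied to largest residents (Redwood District): Redwood District becomes $2,490.

Summit Precinct: $1,010 · Upper Borough: $500 · West Township: $1,970 · Redwood District: $2,490 · Meridian Zone: $305 · Harbor Ward: $855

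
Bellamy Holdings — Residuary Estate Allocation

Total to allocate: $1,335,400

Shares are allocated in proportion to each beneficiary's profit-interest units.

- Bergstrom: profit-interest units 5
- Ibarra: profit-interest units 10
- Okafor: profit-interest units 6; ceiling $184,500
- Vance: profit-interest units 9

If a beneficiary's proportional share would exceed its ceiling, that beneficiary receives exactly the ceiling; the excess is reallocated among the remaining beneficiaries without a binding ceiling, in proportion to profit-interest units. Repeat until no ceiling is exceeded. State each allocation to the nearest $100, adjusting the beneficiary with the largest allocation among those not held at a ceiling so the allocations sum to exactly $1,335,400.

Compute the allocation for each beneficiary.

Combined profit-interest units = 30.
Proportional shares (ignoring caps): Bergstrom 222,566.67; Ibarra 445,133.33; Okafor 267,080.00; Vance 400,620.00.
Cap binds for Okafor ($184,500); remaining pool $1,150,900 reallocated over remaining profit-interest units 24.
Redistributed shares: Bergstrom 239,770.83 → $239,800; Ibarra 479,541.67 → $479,500; Vance 431,587.50 → $431,600.

Bergstrom: $239,800 | Ibarra: $479,500 | Okafor: $184,500 | Vance: $431,600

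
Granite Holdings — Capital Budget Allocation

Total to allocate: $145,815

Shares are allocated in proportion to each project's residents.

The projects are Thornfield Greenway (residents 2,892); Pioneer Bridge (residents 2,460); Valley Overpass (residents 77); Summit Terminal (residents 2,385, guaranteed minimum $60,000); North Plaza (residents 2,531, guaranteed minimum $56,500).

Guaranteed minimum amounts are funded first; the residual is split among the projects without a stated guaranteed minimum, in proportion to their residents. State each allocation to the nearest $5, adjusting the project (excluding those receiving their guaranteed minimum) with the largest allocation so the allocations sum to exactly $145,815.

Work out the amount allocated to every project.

Thornfield Greenway: $15,615 · Pioneer Bridge: $13,285 · Valley Overpass: $415 · Summit Terminal: $60,000 · North Plaza: $56,500

Guaranteed amounts: Summit Terminal $60,000; North Plaza $56,500. Balance $29,315.
Balance split over remaining residents 5,429: Thornfield Greenway 15,615.95 → $15,615; Pioneer Bridge 13,283.28 → $13,285; Valley Overpass 415.78 → $415.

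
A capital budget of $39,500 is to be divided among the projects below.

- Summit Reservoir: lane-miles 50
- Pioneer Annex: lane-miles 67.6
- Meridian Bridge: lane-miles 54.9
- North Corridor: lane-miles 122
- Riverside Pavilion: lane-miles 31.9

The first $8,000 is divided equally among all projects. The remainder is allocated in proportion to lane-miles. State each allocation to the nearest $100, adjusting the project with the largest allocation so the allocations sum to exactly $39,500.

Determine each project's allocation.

Summit Reservoir: $6,400 · Pioneer Annex: $8,100 · Meridian Bridge: $6,900 · North Corridor: $13,400 · Riverside Pavilion: $4,700

First tranche $8,000 split equally: $1,600 each.
Remainder $31,500 by lane-miles (total 326.4): Summit Reservoir 4,825.37 → $4,800; Pioneer Annex 6,523.90 → $6,500; Meridian Bridge 5,298.25 → $5,300; North Corridor 11,773.90 → $11,800; Riverside Pavilion 3,078.58 → $3,100.
Totals: Summit Reservoir $1,600 + $4,800 = $6,400; Pioneer Annex $1,600 + $6,500 = $8,100; Meridian Bridge $1,600 + $5,300 = $6,900; North Corridor $1,600 + $11,800 = $13,400; Riverside Pavilion $1,600 + $3,100 = $4,700.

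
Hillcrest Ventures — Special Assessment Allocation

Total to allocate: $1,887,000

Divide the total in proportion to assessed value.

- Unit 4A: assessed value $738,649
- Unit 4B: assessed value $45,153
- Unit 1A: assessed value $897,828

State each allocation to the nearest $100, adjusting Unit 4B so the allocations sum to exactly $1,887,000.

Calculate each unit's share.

Unit 4A: $828,900 | Unit 4B: $50,600 | Unit 1A: $1,007,500

Sum of assessed value: 1,681,630.
Proportional shares: Unit 4A 738,649/1,681,630 × $1,887,000 = 828,856.92; Unit 4B 45,153/1,681,630 × $1,887,000 = 50,667.34; Unit 1A 897,828/1,681,630 × $1,887,000 = 1,007,475.74.
After rounding ($100): Unit 4A $828,900; Unit 4B $50,700; Unit 1A $1,007,500. Sum = $1,887,100.
Difference $1,887,000 − $1,887,100 = −$100 applied to Unit 4B: Unit 4B becomes $50,600.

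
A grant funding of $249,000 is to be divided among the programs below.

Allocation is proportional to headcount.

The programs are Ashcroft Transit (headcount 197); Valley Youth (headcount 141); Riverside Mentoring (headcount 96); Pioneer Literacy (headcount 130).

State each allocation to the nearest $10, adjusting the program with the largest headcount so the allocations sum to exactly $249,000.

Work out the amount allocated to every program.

Sum of headcount: 564.
Pro-rata amounts: Ashcroft Transit 197/564 × $249,000 = 86,973.40; Valley Youth 141/564 × $249,000 = 62,250.00; Riverside Mentoring 96/564 × $249,000 = 42,382.98; Pioneer Literacy 130/564 × $249,000 = 57,393.62.
Rounded to nearest $10: Ashcroft Transit $86,970; Valley Youth $62,250; Riverside Mentoring $42,380; Pioneer Literacy $57,390. Sum = $248,990.
Difference $249,000 − $248,990 = +$10 applied to largest headcount (Ashcroft Transit): Ashcroft Transit becomes $86,980.

Ashcroft Transit: $86,980 · Valley Youth: $62,250 · Riverside Mentoring: $42,380 · Pioneer Literacy: $57,390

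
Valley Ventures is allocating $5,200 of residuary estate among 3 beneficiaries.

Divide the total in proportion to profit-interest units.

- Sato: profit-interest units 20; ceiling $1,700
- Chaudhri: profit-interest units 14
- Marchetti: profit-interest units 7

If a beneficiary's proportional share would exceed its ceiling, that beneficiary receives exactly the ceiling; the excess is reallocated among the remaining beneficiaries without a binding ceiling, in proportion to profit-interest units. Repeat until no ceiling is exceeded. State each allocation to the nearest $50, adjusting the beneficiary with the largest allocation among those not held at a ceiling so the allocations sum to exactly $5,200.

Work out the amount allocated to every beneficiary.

Sato: $1,700 | Chaudhri: $2,350 | Marchetti: $1,150

Total profit-interest units = 41.
Pro-rata shares before constraints: Sato 2,536.59; Chaudhri 1,775.61; Marchetti 887.80.
Cap binds for Sato ($1,700); balance $3,500 reallocated over remaining profit-interest units 21.
Redistributed shares: Chaudhri 2,333.33 → $2,350; Marchetti 1,166.67 → $1,150.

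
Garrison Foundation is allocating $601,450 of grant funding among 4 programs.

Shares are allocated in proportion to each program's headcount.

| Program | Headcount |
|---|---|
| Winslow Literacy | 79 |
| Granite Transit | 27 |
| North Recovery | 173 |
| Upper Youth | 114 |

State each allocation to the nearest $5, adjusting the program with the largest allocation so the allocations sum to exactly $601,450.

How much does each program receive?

Winslow Literacy: $120,900; Granite Transit: $41,320; North Recovery: $264,765; Upper Youth: $174,465

Combined headcount = 393.
Raw shares: Winslow Literacy 79/393 × $601,450 = 120,902.16; Granite Transit 27/393 × $601,450 = 41,320.99; North Recovery 173/393 × $601,450 = 264,760.43; Upper Youth 114/393 × $601,450 = 174,466.41.
Rounded to nearest $5: Winslow Literacy $120,900; Granite Transit $41,320; North Recovery $264,760; Upper Youth $174,465. Sum = $601,445.
Difference $601,450 − $601,445 = +$5 applied to largest allocation (North Recovery): North Recovery becomes $264,765.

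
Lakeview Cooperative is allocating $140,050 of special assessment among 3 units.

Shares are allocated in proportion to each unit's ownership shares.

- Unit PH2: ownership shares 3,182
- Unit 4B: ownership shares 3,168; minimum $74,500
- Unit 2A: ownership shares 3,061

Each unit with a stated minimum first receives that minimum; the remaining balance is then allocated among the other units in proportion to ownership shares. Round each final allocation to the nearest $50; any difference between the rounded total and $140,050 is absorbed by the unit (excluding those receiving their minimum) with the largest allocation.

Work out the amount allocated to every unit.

Unit PH2: $33,400 · Unit 4B: $74,500 · Unit 2A: $32,150

Fund the minimums — Unit 4B $74,500. Balance $65,550.
Balance split over remaining ownership shares 6,243: Unit PH2 33,410.24 → $33,400; Unit 2A 32,139.76 → $32,150.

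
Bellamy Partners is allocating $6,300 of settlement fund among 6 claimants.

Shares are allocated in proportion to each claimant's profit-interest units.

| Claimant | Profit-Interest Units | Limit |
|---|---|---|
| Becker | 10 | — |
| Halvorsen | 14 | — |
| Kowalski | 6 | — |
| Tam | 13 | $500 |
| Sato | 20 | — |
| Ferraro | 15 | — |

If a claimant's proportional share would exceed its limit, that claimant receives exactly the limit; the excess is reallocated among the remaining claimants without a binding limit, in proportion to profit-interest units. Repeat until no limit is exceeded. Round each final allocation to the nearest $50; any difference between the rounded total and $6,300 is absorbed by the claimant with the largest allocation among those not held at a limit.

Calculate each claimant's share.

Total profit-interest units = 78.
Unconstrained shares: Becker 807.69; Halvorsen 1,130.77; Kowalski 484.62; Tam 1,050.00; Sato 1,615.38; Ferraro 1,211.54.
Capped: Tam ($500); residual $5,800 reallocated over remaining profit-interest units 65.
Shares after redistribution: Becker 892.31 → $900; Halvorsen 1,249.23 → $1,250; Kowalski 535.38 → $550; Sato 1,784.62 → $1,800; Ferraro 1,338.46 → $1,350.
Rounding difference −$50 applied to Sato → $1,750.

Becker: $900; Halvorsen: $1,250; Kowalski: $550; Tam: $500; Sato: $1,750; Ferraro: $1,350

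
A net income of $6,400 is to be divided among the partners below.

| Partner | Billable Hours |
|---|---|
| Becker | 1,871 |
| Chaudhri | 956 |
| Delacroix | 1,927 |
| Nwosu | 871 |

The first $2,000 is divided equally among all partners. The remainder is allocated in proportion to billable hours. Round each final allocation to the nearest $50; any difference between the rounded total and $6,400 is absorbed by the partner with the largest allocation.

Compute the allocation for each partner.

$2,000 shared equally gives $500 per partner.
Remainder $4,400 by billable hours (total 5,625): Becker 1,463.54 → $1,450; Chaudhri 747.80 → $750; Delacroix 1,507.34 → $1,500; Nwosu 681.32 → $700.
Totals: Becker $500 + $1,450 = $1,950; Chaudhri $500 + $750 = $1,250; Delacroix $500 + $1,500 = $2,000; Nwosu $500 + $700 = $1,200.

Becker: $1,950; Chaudhri: $1,250; Delacroix: $2,000; Nwosu: $1,200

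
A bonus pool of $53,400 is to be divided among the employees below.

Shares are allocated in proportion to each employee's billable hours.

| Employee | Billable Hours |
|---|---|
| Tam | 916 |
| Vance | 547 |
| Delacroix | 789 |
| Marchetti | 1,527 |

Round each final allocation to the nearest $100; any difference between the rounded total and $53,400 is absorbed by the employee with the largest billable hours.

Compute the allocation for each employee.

Tam: $12,900 · Vance: $7,700 · Delacroix: $11,100 · Marchetti: $21,700

Billable hours total: 3,779.
Pro-rata amounts: Tam 916/3,779 × $53,400 = 12,943.74; Vance 547/3,779 × $53,400 = 7,729.51; Delacroix 789/3,779 × $53,400 = 11,149.14; Marchetti 1,527/3,779 × $53,400 = 21,577.61.
Rounded to nearest $100: Tam $12,900; Vance $7,700; Delacroix $11,100; Marchetti $21,600. Sum = $53,300.
Difference $53,400 − $53,300 = +$100 applied to largest billable hours (Marchetti): Marchetti becomes $21,700.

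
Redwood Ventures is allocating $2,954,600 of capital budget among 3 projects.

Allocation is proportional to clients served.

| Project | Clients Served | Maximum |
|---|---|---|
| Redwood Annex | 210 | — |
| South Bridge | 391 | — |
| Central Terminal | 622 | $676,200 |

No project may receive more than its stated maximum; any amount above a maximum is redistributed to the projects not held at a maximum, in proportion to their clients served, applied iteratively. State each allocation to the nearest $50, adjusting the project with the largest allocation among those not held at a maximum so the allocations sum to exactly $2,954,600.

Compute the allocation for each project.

Redwood Annex: $796,100 · South Bridge: $1,482,300 · Central Terminal: $676,200

Combined clients served = 1,223.
Proportional shares (ignoring caps): Redwood Annex 507,331.15; South Bridge 944,602.29; Central Terminal 1,502,666.56.
Capped: Central Terminal ($676,200); remaining pool $2,278,400 reallocated over remaining clients served 601.
Shares after redistribution: Redwood Annex 796,113.14 → $796,100; South Bridge 1,482,286.86 → $1,482,300.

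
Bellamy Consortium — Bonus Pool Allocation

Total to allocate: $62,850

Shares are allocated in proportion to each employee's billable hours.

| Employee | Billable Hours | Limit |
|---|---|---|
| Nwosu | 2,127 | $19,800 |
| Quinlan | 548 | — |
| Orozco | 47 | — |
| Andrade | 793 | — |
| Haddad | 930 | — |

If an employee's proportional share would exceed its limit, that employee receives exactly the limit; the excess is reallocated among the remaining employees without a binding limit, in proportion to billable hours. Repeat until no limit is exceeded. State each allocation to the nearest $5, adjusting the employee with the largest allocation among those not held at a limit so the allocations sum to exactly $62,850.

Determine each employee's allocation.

Nwosu: $19,800; Quinlan: $10,175; Orozco: $875; Andrade: $14,730; Haddad: $17,270

Billable hours total: 4,445.
Pro-rata shares before constraints: Nwosu 30,074.68; Quinlan 7,748.44; Orozco 664.56; Andrade 11,212.61; Haddad 13,149.72.
Cap binds for Nwosu ($19,800); balance $43,050 reallocated over remaining billable hours 2,318.
Remaining shares: Quinlan 10,177.48 → $10,175; Orozco 872.89 → $875; Andrade 14,727.63 → $14,730; Haddad 17,272.00 → $17,270.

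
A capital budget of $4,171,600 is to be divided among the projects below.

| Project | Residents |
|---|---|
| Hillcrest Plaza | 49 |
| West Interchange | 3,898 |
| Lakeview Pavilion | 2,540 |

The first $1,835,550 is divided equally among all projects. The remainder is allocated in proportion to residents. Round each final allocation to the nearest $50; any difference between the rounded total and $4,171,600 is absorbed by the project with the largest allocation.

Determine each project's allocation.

Hillcrest Plaza: $629,500 · West Interchange: $2,015,550 · Lakeview Pavilion: $1,526,550

$1,835,550 shared equally gives $611,850 per project.
Remainder $2,336,050 by residents (total 6,487): Hillcrest Plaza 17,645.51 → $17,650; West Interchange 1,403,718.65 → $1,403,700; Lakeview Pavilion 914,685.83 → $914,700.
Totals: Hillcrest Plaza $611,850 + $17,650 = $629,500; West Interchange $611,850 + $1,403,700 = $2,015,550; Lakeview Pavilion $611,850 + $914,700 = $1,526,550.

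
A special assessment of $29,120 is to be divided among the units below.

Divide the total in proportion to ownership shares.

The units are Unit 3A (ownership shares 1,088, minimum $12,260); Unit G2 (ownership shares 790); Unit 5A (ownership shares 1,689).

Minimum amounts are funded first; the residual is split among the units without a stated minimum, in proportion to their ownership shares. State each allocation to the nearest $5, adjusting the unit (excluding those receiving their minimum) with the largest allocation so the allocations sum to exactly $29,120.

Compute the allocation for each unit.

Minimums first: Unit 3A $12,260. Remaining pool $16,860.
Remaining pool split over remaining ownership shares 2,479: Unit G2 5,372.89 → $5,375; Unit 5A 11,487.11 → $11,485.

Unit 3A: $12,260; Unit G2: $5,375; Unit 5A: $11,485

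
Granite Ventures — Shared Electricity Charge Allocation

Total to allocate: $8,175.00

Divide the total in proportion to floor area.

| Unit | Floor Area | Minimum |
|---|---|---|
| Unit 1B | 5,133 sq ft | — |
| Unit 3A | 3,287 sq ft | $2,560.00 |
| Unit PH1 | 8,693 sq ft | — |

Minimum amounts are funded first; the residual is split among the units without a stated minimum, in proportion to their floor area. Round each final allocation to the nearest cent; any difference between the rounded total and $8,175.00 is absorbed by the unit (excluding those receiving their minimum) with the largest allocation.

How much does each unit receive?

Minimums first: Unit 3A $2,560.00. Balance $5,615.00.
Balance split over remaining floor area 13,826: Unit 1B 2,084.6083 → $2,084.61; Unit PH1 3,530.3917 → $3,530.39.

Unit 1B: $2,084.61 · Unit 3A: $2,560.00 · Unit PH1: $3,530.39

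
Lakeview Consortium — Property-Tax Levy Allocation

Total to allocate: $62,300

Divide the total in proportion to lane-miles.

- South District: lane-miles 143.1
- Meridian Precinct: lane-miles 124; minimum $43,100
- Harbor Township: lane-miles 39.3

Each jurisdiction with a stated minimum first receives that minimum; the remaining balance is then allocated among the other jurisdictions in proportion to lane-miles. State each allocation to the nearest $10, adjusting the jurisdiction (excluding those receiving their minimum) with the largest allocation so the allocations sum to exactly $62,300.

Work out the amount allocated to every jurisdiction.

South District: $15,060 | Meridian Precinct: $43,100 | Harbor Township: $4,140

Fund the minimums — Meridian Precinct $43,100. Remaining pool $19,200.
Remaining pool split over remaining lane-miles 182.4: South District 15,063.16 → $15,060; Harbor Township 4,136.84 → $4,140.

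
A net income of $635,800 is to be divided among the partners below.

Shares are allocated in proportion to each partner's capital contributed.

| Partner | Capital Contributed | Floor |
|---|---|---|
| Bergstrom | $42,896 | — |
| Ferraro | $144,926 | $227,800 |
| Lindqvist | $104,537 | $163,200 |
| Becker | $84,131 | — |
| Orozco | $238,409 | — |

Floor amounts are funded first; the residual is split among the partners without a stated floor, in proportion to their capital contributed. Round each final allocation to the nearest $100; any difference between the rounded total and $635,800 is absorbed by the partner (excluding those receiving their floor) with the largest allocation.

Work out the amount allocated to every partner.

Bergstrom: $28,700; Ferraro: $227,800; Lindqvist: $163,200; Becker: $56,400; Orozco: $159,700

Guaranteed amounts: Ferraro $227,800; Lindqvist $163,200. Balance $244,800.
Balance split over remaining capital contributed 365,436: Bergstrom 28,735.38 → $28,700; Becker 56,358.07 → $56,400; Orozco 159,706.55 → $159,700.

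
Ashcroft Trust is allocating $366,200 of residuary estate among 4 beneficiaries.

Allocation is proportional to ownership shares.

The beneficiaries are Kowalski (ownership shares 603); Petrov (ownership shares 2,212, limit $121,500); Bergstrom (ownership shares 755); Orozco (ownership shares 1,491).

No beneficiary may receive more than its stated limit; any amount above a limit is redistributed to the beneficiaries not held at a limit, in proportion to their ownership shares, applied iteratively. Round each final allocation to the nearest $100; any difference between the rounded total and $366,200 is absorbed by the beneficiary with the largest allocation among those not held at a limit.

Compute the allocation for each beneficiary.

Total ownership shares = 5,061.
Unconstrained shares: Kowalski 43,631.42; Petrov 160,054.22; Bergstrom 54,629.72; Orozco 107,884.65.
Capped: Petrov ($121,500); balance $244,700 reallocated over remaining ownership shares 2,849.
Redistributed shares: Kowalski 51,791.54 → $51,800; Bergstrom 64,846.79 → $64,800; Orozco 128,061.67 → $128,100.

Kowalski: $51,800; Petrov: $121,500; Bergstrom: $64,800; Orozco: $128,100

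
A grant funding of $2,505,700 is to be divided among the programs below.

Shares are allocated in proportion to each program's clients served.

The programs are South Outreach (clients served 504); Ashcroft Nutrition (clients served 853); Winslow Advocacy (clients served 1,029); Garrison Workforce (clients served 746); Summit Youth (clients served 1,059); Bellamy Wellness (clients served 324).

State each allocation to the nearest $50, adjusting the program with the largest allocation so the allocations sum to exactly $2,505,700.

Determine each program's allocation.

Total clients served = 4,515.
Raw shares: South Outreach 504/4,515 × $2,505,700 = 279,706.05; Ashcroft Nutrition 853/4,515 × $2,505,700 = 473,391.38; Winslow Advocacy 1,029/4,515 × $2,505,700 = 571,066.51; Garrison Workforce 746/4,515 × $2,505,700 = 414,009.35; Summit Youth 1,059/4,515 × $2,505,700 = 587,715.68; Bellamy Wellness 324/4,515 × $2,505,700 = 179,811.03.
Rounded to nearest $50: South Outreach $279,700; Ashcroft Nutrition $473,400; Winslow Advocacy $571,050; Garrison Workforce $414,000; Summit Youth $587,700; Bellamy Wellness $179,800. Sum = $2,505,650.
Difference $2,505,700 − $2,505,650 = +$50 applied to largest allocation (Summit Youth): Summit Youth becomes $587,750.

South Outreach: $279,700 · Ashcroft Nutrition: $473,400 · Winslow Advocacy: $571,050 · Garrison Workforce: $414,000 · Summit Youth: $587,750 · Bellamy Wellness: $179,800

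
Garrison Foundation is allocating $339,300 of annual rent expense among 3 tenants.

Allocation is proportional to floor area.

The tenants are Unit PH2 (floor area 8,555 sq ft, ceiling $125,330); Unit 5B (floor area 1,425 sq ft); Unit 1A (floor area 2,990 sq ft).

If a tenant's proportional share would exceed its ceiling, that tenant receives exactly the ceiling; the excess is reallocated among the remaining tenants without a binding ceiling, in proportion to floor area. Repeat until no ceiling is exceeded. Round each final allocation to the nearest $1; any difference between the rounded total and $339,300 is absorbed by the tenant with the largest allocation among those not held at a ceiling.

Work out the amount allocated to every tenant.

Total floor area = 12,970.
Proportional shares (ignoring caps): Unit PH2 223,801.97; Unit 5B 37,278.53; Unit 1A 78,219.51.
Capped: Unit PH2 ($125,330); balance $213,970 reallocated over remaining floor area 4,415.
Shares after redistribution: Unit 5B 69,061.66 → $69,062; Unit 1A 144,908.34 → $144,908.

Unit PH2: $125,330; Unit 5B: $69,062; Unit 1A: $144,908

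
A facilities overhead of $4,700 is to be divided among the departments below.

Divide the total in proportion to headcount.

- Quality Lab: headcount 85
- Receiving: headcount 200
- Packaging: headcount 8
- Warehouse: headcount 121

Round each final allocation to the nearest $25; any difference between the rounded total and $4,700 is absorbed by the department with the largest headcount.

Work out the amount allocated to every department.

Quality Lab: $975; Receiving: $2,250; Packaging: $100; Warehouse: $1,375

Combined headcount = 85 + 200 + 8 + 121 = 414.
Proportional shares: Quality Lab 964.98; Receiving 2,270.53; Packaging 90.82; Warehouse 1,373.67.
Rounded to nearest $25: Quality Lab $975; Receiving $2,275; Packaging $100; Warehouse $1,375. Sum = $4,725.
Difference $4,700 − $4,725 = −$25 applied to largest headcount (Receiving): Receiving becomes $2,250.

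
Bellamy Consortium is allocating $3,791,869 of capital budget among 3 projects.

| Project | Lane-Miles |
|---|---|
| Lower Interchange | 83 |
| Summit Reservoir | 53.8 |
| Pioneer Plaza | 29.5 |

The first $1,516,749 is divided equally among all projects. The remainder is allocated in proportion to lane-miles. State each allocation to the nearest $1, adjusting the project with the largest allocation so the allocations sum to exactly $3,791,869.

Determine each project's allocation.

$1,516,749 shared equally gives $505,583 per project.
Remainder $2,275,120 by lane-miles (total 166.3): Lower Interchange 1,135,507.88 → $1,135,508; Summit Reservoir 736,028.00 → $736,028; Pioneer Plaza 403,584.13 → $403,584.
Totals: Lower Interchange $505,583 + $1,135,508 = $1,641,091; Summit Reservoir $505,583 + $736,028 = $1,241,611; Pioneer Plaza $505,583 + $403,584 = $909,167.

Lower Interchange: $1,641,091; Summit Reservoir: $1,241,611; Pioneer Plaza: $909,167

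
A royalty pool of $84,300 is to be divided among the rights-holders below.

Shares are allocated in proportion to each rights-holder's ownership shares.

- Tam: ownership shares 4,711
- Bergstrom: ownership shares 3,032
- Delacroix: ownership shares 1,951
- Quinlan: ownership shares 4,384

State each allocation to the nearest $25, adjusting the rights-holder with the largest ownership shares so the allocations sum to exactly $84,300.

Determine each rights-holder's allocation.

Tam: $28,225; Bergstrom: $18,150; Delacroix: $11,675; Quinlan: $26,250

Combined ownership shares = 14,078.
Raw shares: Tam 4,711/14,078 × $84,300 = 28,209.78; Bergstrom 3,032/14,078 × $84,300 = 18,155.82; Delacroix 1,951/14,078 × $84,300 = 11,682.72; Quinlan 4,384/14,078 × $84,300 = 26,251.68.
Rounded to nearest $25: Tam $28,200; Bergstrom $18,150; Delacroix $11,675; Quinlan $26,250. Sum = $84,275.
Difference $84,300 − $84,275 = +$25 applied to largest ownership shares (Tam): Tam becomes $28,225.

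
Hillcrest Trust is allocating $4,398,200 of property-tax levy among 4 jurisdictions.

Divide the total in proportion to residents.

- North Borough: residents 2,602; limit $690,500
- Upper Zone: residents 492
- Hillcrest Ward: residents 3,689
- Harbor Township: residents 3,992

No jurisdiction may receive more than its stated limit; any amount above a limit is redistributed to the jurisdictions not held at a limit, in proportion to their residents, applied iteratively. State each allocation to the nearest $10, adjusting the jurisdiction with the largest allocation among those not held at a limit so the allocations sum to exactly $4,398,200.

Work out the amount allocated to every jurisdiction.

North Borough: $690,500 | Upper Zone: $223,200 | Hillcrest Ward: $1,673,520 | Harbor Township: $1,810,980

Combined residents = 10,775.
Proportional shares (ignoring caps): North Borough 1,062,098.97; Upper Zone 200,827.32; Hillcrest Ward 1,505,796.73; Harbor Township 1,629,476.97.
Held at cap: North Borough ($690,500); residual $3,707,700 reallocated over remaining residents 8,173.
Redistributed shares: Upper Zone 223,196.92 → $223,200; Hillcrest Ward 1,673,523.22 → $1,673,520; Harbor Township 1,810,979.86 → $1,810,980.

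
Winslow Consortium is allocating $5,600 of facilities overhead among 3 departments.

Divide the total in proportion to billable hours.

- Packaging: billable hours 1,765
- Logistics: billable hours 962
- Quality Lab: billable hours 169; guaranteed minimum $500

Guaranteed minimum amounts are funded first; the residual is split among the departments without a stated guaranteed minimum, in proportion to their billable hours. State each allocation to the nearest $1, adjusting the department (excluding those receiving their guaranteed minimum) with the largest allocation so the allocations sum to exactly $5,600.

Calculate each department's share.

Packaging: $3,301; Logistics: $1,799; Quality Lab: $500

Fund the minimums — Quality Lab $500. Residual $5,100.
Residual split over remaining billable hours 2,727: Packaging 3,300.88 → $3,301; Logistics 1,799.12 → $1,799.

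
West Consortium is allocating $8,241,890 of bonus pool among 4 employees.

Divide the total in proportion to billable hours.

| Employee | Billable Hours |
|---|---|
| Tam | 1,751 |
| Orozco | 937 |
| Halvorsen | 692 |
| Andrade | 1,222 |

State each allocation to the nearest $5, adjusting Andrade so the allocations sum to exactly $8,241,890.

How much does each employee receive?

Billable hours total: 4,602.
Raw shares: Tam 1,751/4,602 × $8,241,890 = 3,135,929.90; Orozco 937/4,602 × $8,241,890 = 1,678,107.55; Halvorsen 692/4,602 × $8,241,890 = 1,239,328.09; Andrade 1,222/4,602 × $8,241,890 = 2,188,524.46.
Rounded to nearest $5: Tam $3,135,930; Orozco $1,678,110; Halvorsen $1,239,330; Andrade $2,188,525. Sum = $8,241,895.
Difference $8,241,890 − $8,241,895 = −$5 applied to Andrade: Andrade becomes $2,188,520.

Tam: $3,135,930; Orozco: $1,678,110; Halvorsen: $1,239,330; Andrade: $2,188,520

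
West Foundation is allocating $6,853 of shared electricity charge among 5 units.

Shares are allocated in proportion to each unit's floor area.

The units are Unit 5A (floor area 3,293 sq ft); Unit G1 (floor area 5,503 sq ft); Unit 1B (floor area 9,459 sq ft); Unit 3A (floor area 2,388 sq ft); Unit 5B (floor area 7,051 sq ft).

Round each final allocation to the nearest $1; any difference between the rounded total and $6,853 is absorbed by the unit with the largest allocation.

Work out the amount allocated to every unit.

Combined floor area = 27,694.
Proportional shares: Unit 5A 3,293/27,694 × $6,853 = 814.87; Unit G1 5,503/27,694 × $6,853 = 1,361.74; Unit 1B 9,459/27,694 × $6,853 = 2,340.67; Unit 3A 2,388/27,694 × $6,853 = 590.92; Unit 5B 7,051/27,694 × $6,853 = 1,744.80.
Rounded to nearest $1: Unit 5A $815; Unit G1 $1,362; Unit 1B $2,341; Unit 3A $591; Unit 5B $1,745. Sum = $6,854.
Difference $6,853 − $6,854 = −$1 applied to largest allocation (Unit 1B): Unit 1B becomes $2,340.

Unit 5A: $815 | Unit G1: $1,362 | Unit 1B: $2,340 | Unit 3A: $591 | Unit 5B: $1,745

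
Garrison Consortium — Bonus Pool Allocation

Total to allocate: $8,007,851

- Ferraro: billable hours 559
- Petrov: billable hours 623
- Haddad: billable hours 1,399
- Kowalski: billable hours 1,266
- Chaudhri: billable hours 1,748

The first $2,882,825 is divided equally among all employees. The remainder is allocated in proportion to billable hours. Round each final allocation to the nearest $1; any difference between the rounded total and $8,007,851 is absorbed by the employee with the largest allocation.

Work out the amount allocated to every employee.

Ferraro: $1,088,610; Petrov: $1,147,234; Haddad: $1,858,051; Kowalski: $1,736,222; Chaudhri: $2,177,734

$2,882,825 shared equally gives $576,565 per employee.
Remainder $5,125,026 by billable hours (total 5,595): Ferraro 512,044.60 → $512,045; Petrov 570,668.67 → $570,669; Haddad 1,281,485.5003 → $1,281,486; Kowalski 1,159,657.36 → $1,159,657; Chaudhri 1,601,169.87 → $1,601,170.
Rounding difference −$1 on remainder applied to Chaudhri.
Totals: Ferraro $576,565 + $512,045 = $1,088,610; Petrov $576,565 + $570,669 = $1,147,234; Haddad $576,565 + $1,281,486 = $1,858,051; Kowalski $576,565 + $1,159,657 = $1,736,222; Chaudhri $576,565 + $1,601,169 = $2,177,734.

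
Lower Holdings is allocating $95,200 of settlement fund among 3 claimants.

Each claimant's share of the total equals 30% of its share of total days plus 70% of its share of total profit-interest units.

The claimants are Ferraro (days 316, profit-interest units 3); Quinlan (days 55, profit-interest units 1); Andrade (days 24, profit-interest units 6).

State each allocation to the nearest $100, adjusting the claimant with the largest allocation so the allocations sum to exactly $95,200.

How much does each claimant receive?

Ferraro: $42,900 | Quinlan: $10,600 | Andrade: $41,700

Days total 395; profit-interest units total 10.
Combined weights (30% days + 70% profit-interest units): Ferraro 0.4500; Quinlan 0.1118; Andrade 0.4382.
Pro-rata amounts: Ferraro 42,840.00; Quinlan 10,640.71; Andrade 41,719.29.
Rounded to nearest $100: Ferraro $42,800; Quinlan $10,600; Andrade $41,700. Sum = $95,100.
Difference $95,200 − $95,100 = +$100 applied to largest allocation (Ferraro): Ferraro becomes $42,900.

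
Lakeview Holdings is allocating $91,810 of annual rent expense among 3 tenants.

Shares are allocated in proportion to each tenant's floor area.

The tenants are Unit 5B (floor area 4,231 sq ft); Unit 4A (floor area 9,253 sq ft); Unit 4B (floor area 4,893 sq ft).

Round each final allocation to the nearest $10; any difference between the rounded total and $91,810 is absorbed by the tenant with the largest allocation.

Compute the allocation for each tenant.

Total floor area = 18,377.
Unrounded shares: Unit 5B 4,231/18,377 × $91,810 = 21,137.73; Unit 4A 9,253/18,377 × $91,810 = 46,227.24; Unit 4B 4,893/18,377 × $91,810 = 24,445.03.
After rounding ($10): Unit 5B $21,140; Unit 4A $46,230; Unit 4B $24,450. Sum = $91,820.
Difference $91,810 − $91,820 = −$10 applied to largest allocation (Unit 4A): Unit 4A becomes $46,220.

Unit 5B: $21,140 | Unit 4A: $46,220 | Unit 4B: $24,450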